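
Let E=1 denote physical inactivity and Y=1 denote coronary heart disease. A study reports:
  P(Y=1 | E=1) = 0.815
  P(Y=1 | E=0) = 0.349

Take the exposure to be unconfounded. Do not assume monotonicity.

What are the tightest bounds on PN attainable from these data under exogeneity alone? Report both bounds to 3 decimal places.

Let p₁ = 0.815, p₀ = 0.349.
Under exogeneity alone the bounds on PN are max{0,(p₁−p₀)/p₁} ≤ PN ≤ min{1,(1−p₀)/p₁}.
  lower = (p₁ − p₀)/p₁ = 0.466 / 0.815 ≈ 0.5718
  upper = min{1, (1 − p₀)/p₁} = 0.651 / 0.815 ≈ 0.7988

0.572 ≤ PN ≤ 0.799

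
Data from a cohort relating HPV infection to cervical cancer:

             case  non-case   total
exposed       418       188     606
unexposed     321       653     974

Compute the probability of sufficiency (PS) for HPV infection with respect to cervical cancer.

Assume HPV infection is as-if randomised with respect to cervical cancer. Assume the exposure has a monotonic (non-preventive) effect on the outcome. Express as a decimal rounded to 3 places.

p₁ = P(outcome | exposed) = 418/606 = 0.68977
p₀ = P(outcome | unexposed) = 321/974 = 0.32957
Under exogeneity and monotonicity, PS = (p₁ − p₀)/(1 − p₀).
PS = (0.68977 − 0.32957) / 0.67043 ≈ 0.5373

PS ≈ 0.537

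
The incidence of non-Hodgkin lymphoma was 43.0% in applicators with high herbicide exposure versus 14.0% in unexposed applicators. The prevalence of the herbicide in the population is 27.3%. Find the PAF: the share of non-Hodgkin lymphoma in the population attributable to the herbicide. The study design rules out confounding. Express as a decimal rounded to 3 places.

PAF ≈ 0.361

p₁ = 0.43, p₀ = 0.14.
Overall risk P(Y=1) = π·p₁ + (1−π)·p₀ = 0.273×0.43 + 0.727×0.14 = 0.21917.
Under exogeneity, PAF = [P(Y=1) − p₀] / P(Y=1).
PAF = (0.21917 − 0.14) / 0.21917 ≈ 0.3612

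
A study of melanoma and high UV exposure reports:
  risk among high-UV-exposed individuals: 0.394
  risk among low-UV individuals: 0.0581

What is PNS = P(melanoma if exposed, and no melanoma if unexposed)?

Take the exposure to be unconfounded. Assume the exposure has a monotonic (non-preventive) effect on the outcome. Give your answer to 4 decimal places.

Let p₁ = 0.394, p₀ = 0.0581.
Under exogeneity and monotonicity, PNS = p₁ − p₀.
PNS = 0.394 − 0.0581 = 0.3359

PNS ≈ 0.3359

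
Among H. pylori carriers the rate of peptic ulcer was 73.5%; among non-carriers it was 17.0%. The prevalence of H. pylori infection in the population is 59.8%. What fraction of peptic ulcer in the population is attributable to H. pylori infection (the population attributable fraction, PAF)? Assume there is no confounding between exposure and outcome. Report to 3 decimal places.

p₁ = 0.735, p₀ = 0.17.
Overall risk P(Y=1) = π·p₁ + (1−π)·p₀ = 0.598×0.735 + 0.402×0.17 = 0.50787.
Under exogeneity, PAF = [P(Y=1) − p₀] / P(Y=1).
PAF = (0.50787 − 0.17) / 0.50787 ≈ 0.6653

PAF ≈ 0.665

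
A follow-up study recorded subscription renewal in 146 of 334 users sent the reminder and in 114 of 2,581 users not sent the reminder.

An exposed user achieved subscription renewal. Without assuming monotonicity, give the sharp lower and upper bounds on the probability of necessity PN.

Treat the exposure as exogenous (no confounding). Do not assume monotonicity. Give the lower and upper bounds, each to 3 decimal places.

0.899 ≤ PN ≤ 1.000

p₁ = P(outcome | exposed) = 146/334 = 0.43713
p₀ = P(outcome | unexposed) = 114/2581 = 0.044169
Under exogeneity alone the bounds on PN are max{0,(p₁−p₀)/p₁} ≤ PN ≤ min{1,(1−p₀)/p₁}.
  lower = (p₁ − p₀)/p₁ = 0.39296 / 0.43713 ≈ 0.8990
  upper = min{1, (1 − p₀)/p₁} = 0.95583 / 0.43713 ≈ 2.1866 → capped at 1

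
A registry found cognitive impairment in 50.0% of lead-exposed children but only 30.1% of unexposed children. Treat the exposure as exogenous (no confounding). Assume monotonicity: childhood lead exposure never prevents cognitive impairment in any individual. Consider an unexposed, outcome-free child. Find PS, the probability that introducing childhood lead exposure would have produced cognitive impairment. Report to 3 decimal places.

p₁ = 0.5, p₀ = 0.301.
Under exogeneity and monotonicity, PS = (p₁ − p₀) / (1 − p₀).
PS = (0.5 − 0.301) / (1 − 0.301) = 0.199 / 0.699 ≈ 0.2847

PS ≈ 0.285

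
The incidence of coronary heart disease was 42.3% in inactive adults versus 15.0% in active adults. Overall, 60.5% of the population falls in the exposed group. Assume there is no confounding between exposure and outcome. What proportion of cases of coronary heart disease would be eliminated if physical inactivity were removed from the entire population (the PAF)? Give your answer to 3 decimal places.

PAF ≈ 0.524

p₁ = 0.423, p₀ = 0.15.
Overall risk P(Y=1) = π·p₁ + (1−π)·p₀ = 0.605×0.423 + 0.395×0.15 = 0.31517.
Under exogeneity, PAF = [P(Y=1) − p₀] / P(Y=1).
PAF = (0.31517 − 0.15) / 0.31517 ≈ 0.5241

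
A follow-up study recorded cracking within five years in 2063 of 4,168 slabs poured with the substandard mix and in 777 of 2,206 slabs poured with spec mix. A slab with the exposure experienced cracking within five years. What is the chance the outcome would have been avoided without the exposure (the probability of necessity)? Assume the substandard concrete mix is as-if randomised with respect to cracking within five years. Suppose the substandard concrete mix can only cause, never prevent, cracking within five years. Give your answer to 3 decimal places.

PN ≈ 0.288

p₁ = P(outcome | exposed) = 2063/4168 = 0.49496
p₀ = P(outcome | unexposed) = 777/2206 = 0.35222
Under exogeneity and monotonicity, PN = (p₁ − p₀) / p₁.
PN = (0.49496 − 0.35222) / 0.49496 = 0.14274 / 0.49496 ≈ 0.2884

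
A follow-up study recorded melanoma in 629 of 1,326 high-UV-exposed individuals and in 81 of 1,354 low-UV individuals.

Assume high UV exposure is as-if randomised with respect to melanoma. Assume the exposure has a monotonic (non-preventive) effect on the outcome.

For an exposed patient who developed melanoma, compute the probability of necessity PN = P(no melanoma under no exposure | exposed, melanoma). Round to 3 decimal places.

p₁ = P(outcome | exposed) = 629/1326 = 0.47436
p₀ = P(outcome | unexposed) = 81/1354 = 0.059823
Under exogeneity and monotonicity, PN = (p₁ − p₀) / p₁.
PN = (0.47436 − 0.059823) / 0.47436 = 0.41454 / 0.47436 ≈ 0.8739

PN ≈ 0.874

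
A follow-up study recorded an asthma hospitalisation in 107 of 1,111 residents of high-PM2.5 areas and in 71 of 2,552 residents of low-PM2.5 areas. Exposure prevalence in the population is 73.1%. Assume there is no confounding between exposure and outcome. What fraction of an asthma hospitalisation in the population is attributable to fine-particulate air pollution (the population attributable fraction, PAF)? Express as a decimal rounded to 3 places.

PAF ≈ 0.643

p₁ = P(outcome | exposed) = 107/1111 = 0.09631
p₀ = P(outcome | unexposed) = 71/2552 = 0.027821
Overall risk P(Y=1) = π·p₁ + (1−π)·p₀ = 0.731×0.09631 + 0.269×0.027821 = 0.077886.
Under exogeneity, PAF = [P(Y=1) − p₀] / P(Y=1).
PAF = (0.077886 − 0.027821) / 0.077886 ≈ 0.6428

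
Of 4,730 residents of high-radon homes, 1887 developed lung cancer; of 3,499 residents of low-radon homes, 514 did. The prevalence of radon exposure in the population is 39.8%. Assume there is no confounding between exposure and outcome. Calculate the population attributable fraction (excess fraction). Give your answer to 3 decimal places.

p₁ = P(outcome | exposed) = 1887/4730 = 0.39894
p₀ = P(outcome | unexposed) = 514/3499 = 0.1469
Overall risk P(Y=1) = π·p₁ + (1−π)·p₀ = 0.398×0.39894 + 0.602×0.1469 = 0.24721.
Under exogeneity, PAF = [P(Y=1) − p₀] / P(Y=1).
PAF = (0.24721 − 0.1469) / 0.24721 ≈ 0.4058

PAF ≈ 0.406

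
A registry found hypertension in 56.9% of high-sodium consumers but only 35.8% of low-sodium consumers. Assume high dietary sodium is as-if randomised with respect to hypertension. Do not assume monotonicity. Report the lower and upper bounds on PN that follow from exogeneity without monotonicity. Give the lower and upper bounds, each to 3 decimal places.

p₁ = 0.569, p₀ = 0.358.
Under exogeneity alone the bounds on PN are max{0,(p₁−p₀)/p₁} ≤ PN ≤ min{1,(1−p₀)/p₁}.
  lower = (p₁ − p₀)/p₁ = 0.211 / 0.569 ≈ 0.3708
  upper = min{1, (1 − p₀)/p₁} = 0.642 / 0.569 ≈ 1.1283 → capped at 1

0.371 ≤ PN ≤ 1.000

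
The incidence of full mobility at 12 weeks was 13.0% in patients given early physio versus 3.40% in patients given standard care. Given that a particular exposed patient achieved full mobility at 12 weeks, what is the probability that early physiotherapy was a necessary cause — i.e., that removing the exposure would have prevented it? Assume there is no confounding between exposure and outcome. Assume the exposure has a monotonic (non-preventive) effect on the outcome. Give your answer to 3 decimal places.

p₁ = 0.13, p₀ = 0.034.
Under exogeneity and monotonicity, PN = (p₁ − p₀) / p₁.
PN = (0.13 − 0.034) / 0.13 = 0.096 / 0.13 ≈ 0.7385

PN ≈ 0.738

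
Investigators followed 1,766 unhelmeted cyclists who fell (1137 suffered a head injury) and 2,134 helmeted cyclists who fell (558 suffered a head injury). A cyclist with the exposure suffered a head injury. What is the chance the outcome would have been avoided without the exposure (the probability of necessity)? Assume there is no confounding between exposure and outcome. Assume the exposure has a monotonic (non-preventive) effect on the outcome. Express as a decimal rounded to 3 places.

p₁ = P(outcome | exposed) = 1137/1766 = 0.64383
p₀ = P(outcome | unexposed) = 558/2134 = 0.26148
Under exogeneity and monotonicity, PN = (p₁ − p₀) / p₁.
PN = (0.64383 − 0.26148) / 0.64383 = 0.38235 / 0.64383 ≈ 0.5939

PN ≈ 0.594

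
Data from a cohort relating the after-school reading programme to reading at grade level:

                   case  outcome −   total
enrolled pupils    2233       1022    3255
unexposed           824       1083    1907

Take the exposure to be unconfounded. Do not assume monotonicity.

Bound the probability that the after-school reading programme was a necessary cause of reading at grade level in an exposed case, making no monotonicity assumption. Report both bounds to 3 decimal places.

0.370 ≤ PN ≤ 0.828

p₁ = P(outcome | exposed) = 2233/3255 = 0.68602
p₀ = P(outcome | unexposed) = 824/1907 = 0.43209
Under exogeneity alone the bounds on PN are max{0,(p₁−p₀)/p₁} ≤ PN ≤ min{1,(1−p₀)/p₁}.
  lower = (p₁ − p₀)/p₁ = 0.25393 / 0.68602 ≈ 0.3701
  upper = min{1, (1 − p₀)/p₁} = 0.56791 / 0.68602 ≈ 0.8278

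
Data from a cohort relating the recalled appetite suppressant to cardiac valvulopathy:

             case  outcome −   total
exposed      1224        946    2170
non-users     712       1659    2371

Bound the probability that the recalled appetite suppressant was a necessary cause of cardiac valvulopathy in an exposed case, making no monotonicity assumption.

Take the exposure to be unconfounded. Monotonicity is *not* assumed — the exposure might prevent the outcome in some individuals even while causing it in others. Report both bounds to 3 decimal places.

p₁ = P(outcome | exposed) = 1224/2170 = 0.56406
p₀ = P(outcome | unexposed) = 712/2371 = 0.3003
Under exogeneity alone the bounds on PN are max{0,(p₁−p₀)/p₁} ≤ PN ≤ min{1,(1−p₀)/p₁}.
  lower = (p₁ − p₀)/p₁ = 0.26376 / 0.56406 ≈ 0.4676
  upper = min{1, (1 − p₀)/p₁} = 0.6997 / 0.56406 ≈ 1.2405 → capped at 1

0.468 ≤ PN ≤ 1.000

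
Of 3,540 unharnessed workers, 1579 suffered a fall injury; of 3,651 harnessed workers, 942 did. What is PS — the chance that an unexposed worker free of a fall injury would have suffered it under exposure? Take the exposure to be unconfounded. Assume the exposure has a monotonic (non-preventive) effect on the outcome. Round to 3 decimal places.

PS ≈ 0.253

p₁ = P(outcome | exposed) = 1579/3540 = 0.44605
p₀ = P(outcome | unexposed) = 942/3651 = 0.25801
Under exogeneity and monotonicity, PS = (p₁ − p₀) / (1 − p₀).
PS = (0.44605 − 0.25801) / (1 − 0.25801) = 0.18803 / 0.74199 ≈ 0.2534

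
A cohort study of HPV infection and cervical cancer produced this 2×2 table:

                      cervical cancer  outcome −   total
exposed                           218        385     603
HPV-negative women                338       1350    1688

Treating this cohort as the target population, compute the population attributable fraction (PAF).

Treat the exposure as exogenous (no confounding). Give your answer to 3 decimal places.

PAF ≈ 0.175

p₁ = P(outcome | exposed) = 218/603 = 0.36153
p₀ = P(outcome | unexposed) = 338/1688 = 0.20024
Exposure prevalence π = 603/2291 = 0.2632; overall risk P(Y=1) = 0.24269.
Under exogeneity, PAF = [P(Y=1) − p₀]/P(Y=1).
PAF = (0.24269 − 0.20024) / 0.24269 ≈ 0.1749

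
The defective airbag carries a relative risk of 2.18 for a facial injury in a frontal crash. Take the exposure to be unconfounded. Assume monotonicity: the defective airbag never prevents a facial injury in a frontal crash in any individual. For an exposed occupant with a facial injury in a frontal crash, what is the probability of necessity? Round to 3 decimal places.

Under exogeneity and monotonicity, PN = (RR − 1) / RR = 1 − 1/RR.
PN = (2.18 − 1) / 2.18 = 1.18 / 2.18 ≈ 0.5413

PN ≈ 0.541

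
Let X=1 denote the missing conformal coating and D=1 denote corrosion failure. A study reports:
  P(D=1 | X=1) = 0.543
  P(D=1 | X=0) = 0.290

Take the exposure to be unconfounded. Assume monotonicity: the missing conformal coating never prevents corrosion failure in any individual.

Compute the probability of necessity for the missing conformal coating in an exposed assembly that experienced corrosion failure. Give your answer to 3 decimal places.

PN ≈ 0.466

Let p₁ = 0.543, p₀ = 0.29.
Under exogeneity and monotonicity, PN = (p₁ − p₀) / p₁.
PN = (0.543 − 0.29) / 0.543 = 0.253 / 0.543 ≈ 0.4659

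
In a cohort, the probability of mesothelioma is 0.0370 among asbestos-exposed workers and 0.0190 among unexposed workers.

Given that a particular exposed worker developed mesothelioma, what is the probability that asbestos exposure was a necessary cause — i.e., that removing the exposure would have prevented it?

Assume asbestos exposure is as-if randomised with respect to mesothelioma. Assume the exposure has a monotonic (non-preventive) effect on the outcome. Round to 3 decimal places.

Let p₁ = 0.037, p₀ = 0.019.
Under exogeneity and monotonicity, PN = (p₁ − p₀) / p₁.
PN = (0.037 − 0.019) / 0.037 = 0.018 / 0.037 ≈ 0.4865

PN ≈ 0.486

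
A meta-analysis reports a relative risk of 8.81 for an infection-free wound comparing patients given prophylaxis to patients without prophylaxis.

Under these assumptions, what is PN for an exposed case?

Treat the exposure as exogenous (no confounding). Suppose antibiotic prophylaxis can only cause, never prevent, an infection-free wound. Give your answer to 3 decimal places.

Under exogeneity and monotonicity, PN = (RR − 1) / RR = 1 − 1/RR.
PN = (8.81 − 1) / 8.81 = 7.81 / 8.81 ≈ 0.8865

PN ≈ 0.886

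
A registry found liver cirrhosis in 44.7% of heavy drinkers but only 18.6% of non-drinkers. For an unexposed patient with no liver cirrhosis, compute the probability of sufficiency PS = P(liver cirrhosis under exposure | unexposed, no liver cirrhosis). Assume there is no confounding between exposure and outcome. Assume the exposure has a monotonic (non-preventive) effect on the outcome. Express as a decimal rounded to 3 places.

PS ≈ 0.321

p₁ = 0.447, p₀ = 0.186.
Under exogeneity and monotonicity, PS = (p₁ − p₀) / (1 − p₀).
PS = (0.447 − 0.186) / (1 − 0.186) = 0.261 / 0.814 ≈ 0.3206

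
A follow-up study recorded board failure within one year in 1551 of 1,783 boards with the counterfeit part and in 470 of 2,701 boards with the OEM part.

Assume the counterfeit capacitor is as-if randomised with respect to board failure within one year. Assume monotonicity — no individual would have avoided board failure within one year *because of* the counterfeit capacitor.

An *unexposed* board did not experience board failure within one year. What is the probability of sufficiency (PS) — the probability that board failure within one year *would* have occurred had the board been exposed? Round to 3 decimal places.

PS ≈ 0.842

p₁ = P(outcome | exposed) = 1551/1783 = 0.86988
p₀ = P(outcome | unexposed) = 470/2701 = 0.17401
Under exogeneity and monotonicity, PS = (p₁ − p₀) / (1 − p₀).
PS = (0.86988 − 0.17401) / (1 − 0.17401) = 0.69587 / 0.82599 ≈ 0.8425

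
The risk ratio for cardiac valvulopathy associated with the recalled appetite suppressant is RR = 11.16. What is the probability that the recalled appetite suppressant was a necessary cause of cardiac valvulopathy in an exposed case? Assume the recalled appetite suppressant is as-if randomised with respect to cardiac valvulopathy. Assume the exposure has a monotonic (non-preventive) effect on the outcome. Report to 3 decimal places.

Under exogeneity and monotonicity, PN = (RR − 1) / RR = 1 − 1/RR.
PN = (11.16 − 1) / 11.16 = 10.16 / 11.16 ≈ 0.9104

PN ≈ 0.910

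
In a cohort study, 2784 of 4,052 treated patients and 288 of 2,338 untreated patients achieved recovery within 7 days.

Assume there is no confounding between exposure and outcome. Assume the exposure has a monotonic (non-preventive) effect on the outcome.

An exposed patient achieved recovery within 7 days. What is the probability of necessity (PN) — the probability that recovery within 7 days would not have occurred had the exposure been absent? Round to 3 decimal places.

PN ≈ 0.821

p₁ = P(outcome | exposed) = 2784/4052 = 0.68707
p₀ = P(outcome | unexposed) = 288/2338 = 0.12318
Under exogeneity and monotonicity, PN = (p₁ − p₀) / p₁.
PN = (0.68707 − 0.12318) / 0.68707 = 0.56389 / 0.68707 ≈ 0.8207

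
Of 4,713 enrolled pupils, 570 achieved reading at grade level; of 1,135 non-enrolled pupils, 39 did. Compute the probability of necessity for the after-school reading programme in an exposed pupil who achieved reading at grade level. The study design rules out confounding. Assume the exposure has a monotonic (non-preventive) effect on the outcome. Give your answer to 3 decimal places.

PN ≈ 0.716

p₁ = P(outcome | exposed) = 570/4713 = 0.12094
p₀ = P(outcome | unexposed) = 39/1135 = 0.034361
Under exogeneity and monotonicity, PN = (p₁ − p₀) / p₁.
PN = (0.12094 − 0.034361) / 0.12094 = 0.086581 / 0.12094 ≈ 0.7159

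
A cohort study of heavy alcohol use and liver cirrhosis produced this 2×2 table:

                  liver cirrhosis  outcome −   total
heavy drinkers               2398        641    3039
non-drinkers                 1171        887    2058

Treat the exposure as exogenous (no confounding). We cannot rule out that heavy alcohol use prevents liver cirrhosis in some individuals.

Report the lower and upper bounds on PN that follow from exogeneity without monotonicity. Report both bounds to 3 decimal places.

0.279 ≤ PN ≤ 0.546

p₁ = P(outcome | exposed) = 2398/3039 = 0.78908
p₀ = P(outcome | unexposed) = 1171/2058 = 0.569
Under exogeneity alone the bounds on PN are max{0,(p₁−p₀)/p₁} ≤ PN ≤ min{1,(1−p₀)/p₁}.
  lower = (p₁ − p₀)/p₁ = 0.22008 / 0.78908 ≈ 0.2789
  upper = min{1, (1 − p₀)/p₁} = 0.431 / 0.78908 ≈ 0.5462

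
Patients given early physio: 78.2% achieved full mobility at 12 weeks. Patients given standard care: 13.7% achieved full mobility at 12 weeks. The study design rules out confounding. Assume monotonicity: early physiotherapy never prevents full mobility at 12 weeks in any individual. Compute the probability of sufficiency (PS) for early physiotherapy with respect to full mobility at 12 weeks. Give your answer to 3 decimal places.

p₁ = 0.782, p₀ = 0.137.
Under exogeneity and monotonicity, PS = (p₁ − p₀) / (1 − p₀).
PS = (0.782 − 0.137) / (1 − 0.137) = 0.645 / 0.863 ≈ 0.7474

PS ≈ 0.747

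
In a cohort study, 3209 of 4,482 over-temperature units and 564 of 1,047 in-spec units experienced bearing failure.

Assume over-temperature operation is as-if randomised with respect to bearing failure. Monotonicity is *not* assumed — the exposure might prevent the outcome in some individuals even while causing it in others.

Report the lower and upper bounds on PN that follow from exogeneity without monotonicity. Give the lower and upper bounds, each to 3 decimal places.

0.248 ≤ PN ≤ 0.644

p₁ = P(outcome | exposed) = 3209/4482 = 0.71598
p₀ = P(outcome | unexposed) = 564/1047 = 0.53868
Under exogeneity alone the bounds on PN are max{0,(p₁−p₀)/p₁} ≤ PN ≤ min{1,(1−p₀)/p₁}.
  lower = (p₁ − p₀)/p₁ = 0.17729 / 0.71598 ≈ 0.2476
  upper = min{1, (1 − p₀)/p₁} = 0.46132 / 0.71598 ≈ 0.6443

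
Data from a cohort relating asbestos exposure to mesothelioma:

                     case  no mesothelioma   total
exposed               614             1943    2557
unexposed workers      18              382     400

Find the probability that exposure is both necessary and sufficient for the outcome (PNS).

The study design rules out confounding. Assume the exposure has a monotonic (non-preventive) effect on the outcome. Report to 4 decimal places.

p₁ = P(outcome | exposed) = 614/2557 = 0.24013
p₀ = P(outcome | unexposed) = 18/400 = 0.045
Under exogeneity and monotonicity, PNS = p₁ − p₀.
PNS = 0.24013 − 0.045 = 0.19513

PNS ≈ 0.1951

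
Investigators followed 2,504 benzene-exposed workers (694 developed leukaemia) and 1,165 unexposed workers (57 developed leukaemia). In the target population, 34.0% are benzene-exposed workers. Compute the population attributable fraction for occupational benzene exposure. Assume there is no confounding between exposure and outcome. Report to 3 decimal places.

PAF ≈ 0.613

p₁ = P(outcome | exposed) = 694/2504 = 0.27716
p₀ = P(outcome | unexposed) = 57/1165 = 0.048927
Overall risk P(Y=1) = π·p₁ + (1−π)·p₀ = 0.34×0.27716 + 0.66×0.048927 = 0.12653.
Under exogeneity, PAF = [P(Y=1) − p₀] / P(Y=1).
PAF = (0.12653 − 0.048927) / 0.12653 ≈ 0.6133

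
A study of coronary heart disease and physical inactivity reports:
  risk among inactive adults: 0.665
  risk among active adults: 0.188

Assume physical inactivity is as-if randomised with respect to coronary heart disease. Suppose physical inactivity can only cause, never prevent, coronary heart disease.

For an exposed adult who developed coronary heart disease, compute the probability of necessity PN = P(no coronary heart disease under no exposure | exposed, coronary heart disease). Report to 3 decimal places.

PN ≈ 0.717

Let p₁ = 0.665, p₀ = 0.188.
Under exogeneity and monotonicity, PN = (p₁ − p₀) / p₁.
PN = (0.665 − 0.188) / 0.665 = 0.477 / 0.665 ≈ 0.7173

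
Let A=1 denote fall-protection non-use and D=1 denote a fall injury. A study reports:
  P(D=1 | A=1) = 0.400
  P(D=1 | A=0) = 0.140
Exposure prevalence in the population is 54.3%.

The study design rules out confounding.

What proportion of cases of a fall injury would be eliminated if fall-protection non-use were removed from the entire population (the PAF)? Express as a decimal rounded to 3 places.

PAF ≈ 0.502

Let p₁ = 0.4, p₀ = 0.14.
Overall risk P(Y=1) = π·p₁ + (1−π)·p₀ = 0.543×0.4 + 0.457×0.14 = 0.28118.
Under exogeneity, PAF = [P(Y=1) − p₀] / P(Y=1).
PAF = (0.28118 − 0.14) / 0.28118 ≈ 0.5021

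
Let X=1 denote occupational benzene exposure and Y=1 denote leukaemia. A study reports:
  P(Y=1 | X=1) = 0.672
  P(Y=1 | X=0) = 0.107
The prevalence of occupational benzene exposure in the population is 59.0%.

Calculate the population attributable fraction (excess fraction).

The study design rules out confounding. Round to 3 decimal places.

PAF ≈ 0.757

Let p₁ = 0.672, p₀ = 0.107.
Overall risk P(Y=1) = π·p₁ + (1−π)·p₀ = 0.59×0.672 + 0.41×0.107 = 0.44035.
Under exogeneity, PAF = [P(Y=1) − p₀] / P(Y=1).
PAF = (0.44035 − 0.107) / 0.44035 ≈ 0.7570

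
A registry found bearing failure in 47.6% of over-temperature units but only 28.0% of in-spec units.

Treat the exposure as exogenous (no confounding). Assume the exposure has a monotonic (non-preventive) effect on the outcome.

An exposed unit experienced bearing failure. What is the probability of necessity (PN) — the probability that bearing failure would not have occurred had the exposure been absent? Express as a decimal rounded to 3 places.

PN ≈ 0.412

p₁ = 0.476, p₀ = 0.28.
Under exogeneity and monotonicity, PN = (p₁ − p₀) / p₁.
PN = (0.476 − 0.28) / 0.476 = 0.196 / 0.476 ≈ 0.4118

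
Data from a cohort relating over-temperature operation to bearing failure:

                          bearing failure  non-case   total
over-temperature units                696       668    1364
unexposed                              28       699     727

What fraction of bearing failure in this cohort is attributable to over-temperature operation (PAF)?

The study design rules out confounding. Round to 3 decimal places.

p₁ = P(outcome | exposed) = 696/1364 = 0.51026
p₀ = P(outcome | unexposed) = 28/727 = 0.038514
Exposure prevalence π = 1364/2091 = 0.65232; overall risk P(Y=1) = 0.34625.
Under exogeneity, PAF = [P(Y=1) − p₀]/P(Y=1).
PAF = (0.34625 − 0.038514) / 0.34625 ≈ 0.8888

PAF ≈ 0.889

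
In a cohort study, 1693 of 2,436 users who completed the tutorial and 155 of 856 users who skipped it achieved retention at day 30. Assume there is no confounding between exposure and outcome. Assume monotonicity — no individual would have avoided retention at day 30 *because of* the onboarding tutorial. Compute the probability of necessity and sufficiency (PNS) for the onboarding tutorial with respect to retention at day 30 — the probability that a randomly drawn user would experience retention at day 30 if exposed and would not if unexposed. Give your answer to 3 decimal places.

p₁ = P(outcome | exposed) = 1693/2436 = 0.69499
p₀ = P(outcome | unexposed) = 155/856 = 0.18107
Under exogeneity and monotonicity, PNS = p₁ − p₀.
PNS = 0.69499 − 0.18107 = 0.51392

PNS ≈ 0.514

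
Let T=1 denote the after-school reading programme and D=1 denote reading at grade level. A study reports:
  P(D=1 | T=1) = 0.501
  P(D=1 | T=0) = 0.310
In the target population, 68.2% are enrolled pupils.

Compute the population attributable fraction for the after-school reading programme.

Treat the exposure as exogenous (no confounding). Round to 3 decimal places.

PAF ≈ 0.296

Let p₁ = 0.501, p₀ = 0.31.
Overall risk P(Y=1) = π·p₁ + (1−π)·p₀ = 0.682×0.501 + 0.318×0.31 = 0.44026.
Under exogeneity, PAF = [P(Y=1) − p₀] / P(Y=1).
PAF = (0.44026 − 0.31) / 0.44026 ≈ 0.2959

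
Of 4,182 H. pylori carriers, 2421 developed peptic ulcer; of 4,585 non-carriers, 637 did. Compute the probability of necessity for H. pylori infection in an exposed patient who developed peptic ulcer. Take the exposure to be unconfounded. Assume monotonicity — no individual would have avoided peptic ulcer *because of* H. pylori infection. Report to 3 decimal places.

PN ≈ 0.760

p₁ = P(outcome | exposed) = 2421/4182 = 0.57891
p₀ = P(outcome | unexposed) = 637/4585 = 0.13893
Under exogeneity and monotonicity, PN = (p₁ − p₀) / p₁.
PN = (0.57891 − 0.13893) / 0.57891 = 0.43998 / 0.57891 ≈ 0.7600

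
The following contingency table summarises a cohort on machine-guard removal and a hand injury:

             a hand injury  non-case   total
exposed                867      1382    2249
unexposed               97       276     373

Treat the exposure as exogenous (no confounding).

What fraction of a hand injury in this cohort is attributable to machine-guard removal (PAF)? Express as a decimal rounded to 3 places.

p₁ = P(outcome | exposed) = 867/2249 = 0.3855
p₀ = P(outcome | unexposed) = 97/373 = 0.26005
Exposure prevalence π = 2249/2622 = 0.85774; overall risk P(Y=1) = 0.36766.
Under exogeneity, PAF = [P(Y=1) − p₀]/P(Y=1).
PAF = (0.36766 − 0.26005) / 0.36766 ≈ 0.2927

PAF ≈ 0.293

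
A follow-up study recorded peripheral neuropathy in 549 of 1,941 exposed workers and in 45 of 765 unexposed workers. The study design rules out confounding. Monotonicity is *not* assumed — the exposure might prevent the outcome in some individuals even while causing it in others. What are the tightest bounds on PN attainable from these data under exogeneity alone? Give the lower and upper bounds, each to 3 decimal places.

0.792 ≤ PN ≤ 1.000

p₁ = P(outcome | exposed) = 549/1941 = 0.28284
p₀ = P(outcome | unexposed) = 45/765 = 0.058824
Under exogeneity alone the bounds on PN are max{0,(p₁−p₀)/p₁} ≤ PN ≤ min{1,(1−p₀)/p₁}.
  lower = (p₁ − p₀)/p₁ = 0.22402 / 0.28284 ≈ 0.7920
  upper = min{1, (1 − p₀)/p₁} = 0.94118 / 0.28284 ≈ 3.3275 → capped at 1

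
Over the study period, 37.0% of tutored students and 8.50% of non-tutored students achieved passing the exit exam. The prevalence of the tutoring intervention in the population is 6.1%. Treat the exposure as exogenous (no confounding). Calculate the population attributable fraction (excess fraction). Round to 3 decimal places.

p₁ = 0.37, p₀ = 0.085.
Overall risk P(Y=1) = π·p₁ + (1−π)·p₀ = 0.061×0.37 + 0.939×0.085 = 0.10239.
Under exogeneity, PAF = [P(Y=1) − p₀] / P(Y=1).
PAF = (0.10239 − 0.085) / 0.10239 ≈ 0.1698

PAF ≈ 0.170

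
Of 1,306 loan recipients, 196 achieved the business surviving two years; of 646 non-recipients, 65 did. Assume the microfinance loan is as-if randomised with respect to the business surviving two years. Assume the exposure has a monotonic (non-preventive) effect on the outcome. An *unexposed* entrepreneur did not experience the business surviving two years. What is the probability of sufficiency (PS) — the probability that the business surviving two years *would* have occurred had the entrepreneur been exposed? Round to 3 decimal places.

PS ≈ 0.055

p₁ = P(outcome | exposed) = 196/1306 = 0.15008
p₀ = P(outcome | unexposed) = 65/646 = 0.10062
Under exogeneity and monotonicity, PS = (p₁ − p₀) / (1 − p₀).
PS = (0.15008 − 0.10062) / (1 − 0.10062) = 0.049457 / 0.89938 ≈ 0.0550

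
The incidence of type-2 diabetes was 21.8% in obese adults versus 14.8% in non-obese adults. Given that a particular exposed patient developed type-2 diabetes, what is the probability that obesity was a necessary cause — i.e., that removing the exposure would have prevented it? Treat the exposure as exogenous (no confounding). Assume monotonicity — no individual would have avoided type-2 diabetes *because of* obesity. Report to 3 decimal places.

PN ≈ 0.321

p₁ = 0.218, p₀ = 0.148.
Under exogeneity and monotonicity, PN = (p₁ − p₀) / p₁.
PN = (0.218 − 0.148) / 0.218 = 0.07 / 0.218 ≈ 0.3211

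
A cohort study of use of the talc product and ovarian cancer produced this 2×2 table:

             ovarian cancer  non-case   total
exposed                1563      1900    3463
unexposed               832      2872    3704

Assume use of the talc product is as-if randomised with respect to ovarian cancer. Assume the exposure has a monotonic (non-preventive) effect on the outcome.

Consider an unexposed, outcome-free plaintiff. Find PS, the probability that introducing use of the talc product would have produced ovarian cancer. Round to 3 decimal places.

PS ≈ 0.292

p₁ = P(outcome | exposed) = 1563/3463 = 0.45134
p₀ = P(outcome | unexposed) = 832/3704 = 0.22462
Under exogeneity and monotonicity, PS = (p₁ − p₀)/(1 − p₀).
PS = (0.45134 − 0.22462) / 0.77538 ≈ 0.2924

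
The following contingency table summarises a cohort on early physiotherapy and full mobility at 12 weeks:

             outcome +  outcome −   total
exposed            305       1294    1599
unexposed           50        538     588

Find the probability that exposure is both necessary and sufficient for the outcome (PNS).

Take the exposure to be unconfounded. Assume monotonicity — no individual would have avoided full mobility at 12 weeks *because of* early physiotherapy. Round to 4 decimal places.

PNS ≈ 0.1057

p₁ = P(outcome | exposed) = 305/1599 = 0.19074
p₀ = P(outcome | unexposed) = 50/588 = 0.085034
Under exogeneity and monotonicity, PNS = p₁ − p₀.
PNS = 0.19074 − 0.085034 = 0.10571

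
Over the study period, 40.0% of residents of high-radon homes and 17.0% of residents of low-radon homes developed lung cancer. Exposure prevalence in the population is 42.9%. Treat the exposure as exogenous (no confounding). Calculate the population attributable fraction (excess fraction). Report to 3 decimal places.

p₁ = 0.4, p₀ = 0.17.
Overall risk P(Y=1) = π·p₁ + (1−π)·p₀ = 0.429×0.4 + 0.571×0.17 = 0.26867.
Under exogeneity, PAF = [P(Y=1) − p₀] / P(Y=1).
PAF = (0.26867 − 0.17) / 0.26867 ≈ 0.3673

PAF ≈ 0.367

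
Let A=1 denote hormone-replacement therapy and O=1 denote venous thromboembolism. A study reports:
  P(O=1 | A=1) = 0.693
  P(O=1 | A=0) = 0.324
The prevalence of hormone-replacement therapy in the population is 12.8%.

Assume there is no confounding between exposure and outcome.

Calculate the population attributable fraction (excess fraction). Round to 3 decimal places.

Let p₁ = 0.693, p₀ = 0.324.
Overall risk P(Y=1) = π·p₁ + (1−π)·p₀ = 0.128×0.693 + 0.872×0.324 = 0.37123.
Under exogeneity, PAF = [P(Y=1) − p₀] / P(Y=1).
PAF = (0.37123 − 0.324) / 0.37123 ≈ 0.1272

PAF ≈ 0.127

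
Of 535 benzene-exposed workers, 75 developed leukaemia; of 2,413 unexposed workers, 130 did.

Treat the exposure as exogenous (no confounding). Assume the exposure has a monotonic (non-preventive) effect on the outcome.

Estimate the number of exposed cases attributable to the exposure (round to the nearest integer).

about 46 cases

p₁ = P(outcome | exposed) = 75/535 = 0.14019
p₀ = P(outcome | unexposed) = 130/2413 = 0.053875
PN = (p₁ − p₀)/p₁ = (0.14019 − 0.053875) / 0.14019 ≈ 0.61569.
Attributable cases ≈ PN × (exposed cases) = 0.61569 × 75 ≈ 46.18.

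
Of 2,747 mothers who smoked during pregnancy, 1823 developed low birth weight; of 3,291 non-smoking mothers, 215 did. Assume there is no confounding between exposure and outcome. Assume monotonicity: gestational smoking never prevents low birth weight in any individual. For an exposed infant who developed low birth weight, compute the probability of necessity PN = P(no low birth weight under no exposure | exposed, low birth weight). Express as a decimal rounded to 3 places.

p₁ = P(outcome | exposed) = 1823/2747 = 0.66363
p₀ = P(outcome | unexposed) = 215/3291 = 0.06533
Under exogeneity and monotonicity, PN = (p₁ − p₀) / p₁.
PN = (0.66363 − 0.06533) / 0.66363 = 0.5983 / 0.66363 ≈ 0.9016

PN ≈ 0.902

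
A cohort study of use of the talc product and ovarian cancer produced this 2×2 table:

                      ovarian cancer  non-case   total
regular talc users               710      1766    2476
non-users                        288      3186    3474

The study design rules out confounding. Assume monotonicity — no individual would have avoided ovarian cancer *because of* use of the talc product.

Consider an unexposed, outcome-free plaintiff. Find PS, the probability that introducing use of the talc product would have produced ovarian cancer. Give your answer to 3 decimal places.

p₁ = P(outcome | exposed) = 710/2476 = 0.28675
p₀ = P(outcome | unexposed) = 288/3474 = 0.082902
Under exogeneity and monotonicity, PS = (p₁ − p₀)/(1 − p₀).
PS = (0.28675 − 0.082902) / 0.9171 ≈ 0.2223

PS ≈ 0.222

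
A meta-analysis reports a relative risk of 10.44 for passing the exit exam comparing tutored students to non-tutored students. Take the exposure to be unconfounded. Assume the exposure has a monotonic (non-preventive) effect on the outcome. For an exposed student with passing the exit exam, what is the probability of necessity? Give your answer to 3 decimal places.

PN ≈ 0.904

Under exogeneity and monotonicity, PN = (RR − 1) / RR = 1 − 1/RR.
PN = (10.44 − 1) / 10.44 = 9.44 / 10.44 ≈ 0.9042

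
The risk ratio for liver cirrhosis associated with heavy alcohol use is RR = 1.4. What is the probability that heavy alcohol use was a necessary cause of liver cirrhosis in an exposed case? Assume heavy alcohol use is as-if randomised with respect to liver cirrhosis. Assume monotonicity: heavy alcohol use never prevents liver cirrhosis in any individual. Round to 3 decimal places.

Under exogeneity and monotonicity, PN = (RR − 1) / RR = 1 − 1/RR.
PN = (1.4 − 1) / 1.4 = 0.4 / 1.4 ≈ 0.2857

PN ≈ 0.286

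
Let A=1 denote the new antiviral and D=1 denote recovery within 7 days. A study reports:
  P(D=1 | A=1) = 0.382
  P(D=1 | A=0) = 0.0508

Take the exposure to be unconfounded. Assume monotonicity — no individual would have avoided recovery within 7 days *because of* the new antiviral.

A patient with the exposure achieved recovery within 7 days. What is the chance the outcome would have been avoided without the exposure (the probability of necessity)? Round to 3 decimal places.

PN ≈ 0.867

Let p₁ = 0.382, p₀ = 0.0508.
Under exogeneity and monotonicity, PN = (p₁ − p₀) / p₁.
PN = (0.382 − 0.0508) / 0.382 = 0.3312 / 0.382 ≈ 0.8670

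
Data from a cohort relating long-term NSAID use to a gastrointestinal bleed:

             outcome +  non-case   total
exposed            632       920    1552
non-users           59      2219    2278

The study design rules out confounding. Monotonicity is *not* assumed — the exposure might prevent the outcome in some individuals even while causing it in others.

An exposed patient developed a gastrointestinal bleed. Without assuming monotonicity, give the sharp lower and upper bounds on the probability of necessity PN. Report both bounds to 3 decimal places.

0.936 ≤ PN ≤ 1.000

p₁ = P(outcome | exposed) = 632/1552 = 0.40722
p₀ = P(outcome | unexposed) = 59/2278 = 0.0259
Under exogeneity alone the bounds on PN are max{0,(p₁−p₀)/p₁} ≤ PN ≤ min{1,(1−p₀)/p₁}.
  lower = (p₁ − p₀)/p₁ = 0.38132 / 0.40722 ≈ 0.9364
  upper = min{1, (1 − p₀)/p₁} = 0.9741 / 0.40722 ≈ 2.3921 → capped at 1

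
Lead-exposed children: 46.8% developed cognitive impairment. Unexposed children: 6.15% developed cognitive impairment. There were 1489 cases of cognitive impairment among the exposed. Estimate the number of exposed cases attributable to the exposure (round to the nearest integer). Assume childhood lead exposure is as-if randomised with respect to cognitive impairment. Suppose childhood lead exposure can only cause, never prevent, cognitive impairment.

about 1293 cases

p₁ = 0.468, p₀ = 0.0615.
PN = (p₁ − p₀)/p₁ = (0.468 − 0.0615) / 0.468 ≈ 0.86859.
Attributable cases ≈ PN × (exposed cases) = 0.86859 × 1489 ≈ 1293.33.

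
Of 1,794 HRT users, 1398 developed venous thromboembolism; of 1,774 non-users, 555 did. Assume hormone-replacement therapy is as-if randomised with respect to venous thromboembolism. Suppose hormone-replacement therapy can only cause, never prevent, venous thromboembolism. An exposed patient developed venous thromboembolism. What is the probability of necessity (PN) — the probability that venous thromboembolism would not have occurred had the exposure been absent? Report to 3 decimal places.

p₁ = P(outcome | exposed) = 1398/1794 = 0.77926
p₀ = P(outcome | unexposed) = 555/1774 = 0.31285
Under exogeneity and monotonicity, PN = (p₁ − p₀) / p₁.
PN = (0.77926 − 0.31285) / 0.77926 = 0.46641 / 0.77926 ≈ 0.5985

PN ≈ 0.599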